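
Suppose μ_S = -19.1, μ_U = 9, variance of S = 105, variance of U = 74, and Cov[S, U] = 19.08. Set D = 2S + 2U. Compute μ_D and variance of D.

μ_D = -20.2, variance of D = 868.64

μ_D = 2·μ_S + 2·μ_U = 2·(-19.1) + 2·9 = -20.2.
variance of D = a²·variance of S + b²·variance of U + 2ab·Cov[S, U] with a = 2, b = 2.
= 2²·105 + 2²·74 + 2·2·2·19.08
= 420 + 296 + 152.64 = 868.64.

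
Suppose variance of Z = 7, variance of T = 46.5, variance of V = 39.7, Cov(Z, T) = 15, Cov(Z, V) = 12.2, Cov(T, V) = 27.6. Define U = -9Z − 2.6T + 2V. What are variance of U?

variance of U = 1015.9

variance of U = a²·variance of Z + b²·variance of T + c²·variance of V + 2ab·Cov(Z, T) + 2ac·Cov(Z, V) + 2bc·Cov(T, V), with a = -9, b = -2.6, c = 2.
= 567 + 314.34 + 158.8 + 702 + (-439.2) + (-287.04)
= 1015.9.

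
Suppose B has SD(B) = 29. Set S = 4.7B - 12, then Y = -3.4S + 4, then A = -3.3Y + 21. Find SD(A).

SD(S) = |4.7|·29 = 136.3.
SD(Y) = |-3.4|·136.3 = 463.42.
SD(A) = |-3.3|·463.42 = 1529.286.

SD(A) = 1529.286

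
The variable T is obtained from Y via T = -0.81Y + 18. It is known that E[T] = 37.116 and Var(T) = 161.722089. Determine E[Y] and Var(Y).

E[Y] = -23.6, Var(Y) = 246.49

From T = -0.81Y + 18: E[T] = a·E[Y] + b, so E[Y] = (E[T] − b)/a = (37.116 − 18)/(-0.81) = -23.6.
Var(T) = a²·Var(Y), so Var(Y) = 161.722089/(-0.81)² = 246.49.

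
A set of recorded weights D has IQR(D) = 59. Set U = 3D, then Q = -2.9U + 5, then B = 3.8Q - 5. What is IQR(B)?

IQR(U) = |3|·59 = 177.
IQR(Q) = |-2.9|·177 = 513.3.
IQR(B) = |3.8|·513.3 = 1950.54.

IQR(B) = 1950.54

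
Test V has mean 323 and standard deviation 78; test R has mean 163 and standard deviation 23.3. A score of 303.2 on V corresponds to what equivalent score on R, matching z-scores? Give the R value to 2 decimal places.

z = (303.2 − 323)/78 ≈ -0.2538.
R = 163 + z·23.3 = 163 + (303.2 − 323)·23.3/78 ≈ 157.09.

R = 157.09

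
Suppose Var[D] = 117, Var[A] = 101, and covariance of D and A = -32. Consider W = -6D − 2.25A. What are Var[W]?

Var[W] = a²·Var[D] + b²·Var[A] + 2ab·covariance of D and A with a = -6, b = -2.25.
= (-6)²·117 + (-2.25)²·101 + 2·(-6)·(-2.25)·(-32)
= 4212 + 511.3125 + (-864) = 3859.3125.

Var[W] = 3859.3125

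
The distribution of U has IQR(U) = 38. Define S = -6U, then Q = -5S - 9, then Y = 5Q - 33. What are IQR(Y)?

IQR(Y) = 5700

IQR(S) = |-6|·38 = 228.
IQR(Q) = |-5|·228 = 1140.
IQR(Y) = |5|·1140 = 5700.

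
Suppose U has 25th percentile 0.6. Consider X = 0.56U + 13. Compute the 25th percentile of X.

Since a = 0.56 > 0 the transformation is increasing, so the 25th percentile of X = a·(P_{25} of U) + b = 0.56·0.6 + 13 = 13.336.

25th percentile of X = 13.336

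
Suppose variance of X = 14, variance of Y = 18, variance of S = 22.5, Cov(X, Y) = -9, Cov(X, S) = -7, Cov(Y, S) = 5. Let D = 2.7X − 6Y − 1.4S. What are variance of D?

variance of D = a²·variance of X + b²·variance of Y + c²·variance of S + 2ab·Cov(X, Y) + 2ac·Cov(X, S) + 2bc·Cov(Y, S), with a = 2.7, b = -6, c = -1.4.
= 102.06 + 648 + 44.1 + 291.6 + 52.92 + 84
= 1222.68.

variance of D = 1222.68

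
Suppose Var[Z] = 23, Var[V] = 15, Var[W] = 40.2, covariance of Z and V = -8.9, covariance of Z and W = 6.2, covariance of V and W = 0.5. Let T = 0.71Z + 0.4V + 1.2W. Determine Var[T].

Var[T] = 77.8719

Var[T] = a²·Var[Z] + b²·Var[V] + c²·Var[W] + 2ab·covariance of Z and V + 2ac·covariance of Z and W + 2bc·covariance of V and W, with a = 0.71, b = 0.4, c = 1.2.
= 11.5943 + 2.4 + 57.888 + (-5.0552) + 10.5648 + 0.48
= 77.8719.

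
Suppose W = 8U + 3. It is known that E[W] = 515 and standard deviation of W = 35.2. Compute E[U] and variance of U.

E[U] = 64, variance of U = 19.36

From W = 8U + 3: E[W] = a·E[U] + b, so E[U] = (E[W] − b)/a = (515 − 3)/8 = 64.
variance of W = 35.2² = 1239.04.
variance of W = a²·variance of U, so variance of U = 1239.04/8² = 19.36.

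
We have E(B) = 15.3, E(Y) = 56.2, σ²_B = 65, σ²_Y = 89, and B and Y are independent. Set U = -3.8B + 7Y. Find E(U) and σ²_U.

E(U) = 335.26, σ²_U = 5299.6

E(U) = (-3.8)·E(B) + 7·E(Y) = (-3.8)·15.3 + 7·56.2 = 335.26.
σ²_U = a²·σ²_B + b²·σ²_Y + 2ab·covariance of B and Y with a = -3.8, b = 7.
Independence gives covariance of B and Y = 0.
= (-3.8)²·65 + 7²·89 + 2·(-3.8)·7·0
= 938.6 + 4361 + 0 = 5299.6.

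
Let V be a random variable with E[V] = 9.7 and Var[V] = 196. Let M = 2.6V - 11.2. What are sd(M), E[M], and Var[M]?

sd(M) = 36.4, E[M] = 14.02, Var[M] = 1324.96

M = 2.6V - 11.2 is linear with a = 2.6, b = -11.2.
sd(V) = √196 = 14.
sd(M) = |a|·sd(V) = |2.6|·14 = 36.4.
E[M] = a·E[V] + b = 2.6·9.7 + (-11.2) = 14.02.
Var[M] = a²·Var[V] = 2.6²·196 = 1324.96 (the additive constant -11.2 does not affect variance).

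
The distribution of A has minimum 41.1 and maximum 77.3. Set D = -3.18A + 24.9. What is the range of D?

Range(D) = 115.116

Range of A = 77.3 − 41.1 = 36.2.
Range(D) = |a|·Range(A) = |-3.18|·36.2 = 115.116.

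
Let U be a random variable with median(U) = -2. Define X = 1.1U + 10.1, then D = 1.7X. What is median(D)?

median(D) = 13.43

median(X) = 1.1·(-2) + 10.1 = 7.9.
median(D) = 1.7·7.9 = 13.43.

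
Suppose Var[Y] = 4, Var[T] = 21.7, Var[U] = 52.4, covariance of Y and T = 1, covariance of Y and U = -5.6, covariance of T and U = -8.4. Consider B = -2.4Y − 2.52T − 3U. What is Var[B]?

Var[B] = a²·Var[Y] + b²·Var[T] + c²·Var[U] + 2ab·covariance of Y and T + 2ac·covariance of Y and U + 2bc·covariance of T and U, with a = -2.4, b = -2.52, c = -3.
= 23.04 + 137.80368 + 471.6 + 12.096 + (-80.64) + (-127.008)
= 436.89168.

Var[B] = 436.89168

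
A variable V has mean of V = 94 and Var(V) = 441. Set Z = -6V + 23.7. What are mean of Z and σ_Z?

mean of Z = -540.3, σ_Z = 126

Z = -6V + 23.7 is linear with a = -6, b = 23.7.
mean of Z = a·mean of V + b = (-6)·94 + 23.7 = -540.3.
σ_V = √441 = 21.
σ_Z = |a|·σ_V = |-6|·21 = 126.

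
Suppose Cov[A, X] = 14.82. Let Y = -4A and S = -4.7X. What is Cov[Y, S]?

Cov[Y, S] = 278.616

Cov[Y, S] = a·c·Cov[A, X] = (-4)·(-4.7)·14.82 = 278.616. Additive constants drop out.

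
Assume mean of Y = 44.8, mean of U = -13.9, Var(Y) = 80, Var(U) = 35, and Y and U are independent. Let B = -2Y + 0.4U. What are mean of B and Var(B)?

mean of B = (-2)·mean of Y + 0.4·mean of U = (-2)·44.8 + 0.4·(-13.9) = -95.16.
Var(B) = a²·Var(Y) + b²·Var(U) + 2ab·Cov[Y, U] with a = -2, b = 0.4.
Independence gives Cov[Y, U] = 0.
= (-2)²·80 + 0.4²·35 + 2·(-2)·0.4·0
= 320 + 5.6 + 0 = 325.6.

mean of B = -95.16, Var(B) = 325.6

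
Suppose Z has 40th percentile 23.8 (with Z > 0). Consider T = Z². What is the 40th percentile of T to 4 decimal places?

40th percentile of T = 566.44

Z² is increasing, so P_{40}(T) = g(P_{40}(Z)) = 566.44.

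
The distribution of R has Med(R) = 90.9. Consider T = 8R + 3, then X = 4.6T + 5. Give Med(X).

Med(T) = 8·90.9 + 3 = 730.2.
Med(X) = 4.6·730.2 + 5 = 3363.92.

Med(X) = 3363.92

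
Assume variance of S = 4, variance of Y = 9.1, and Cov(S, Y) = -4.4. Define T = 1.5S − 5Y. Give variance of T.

variance of T = 302.5

variance of T = a²·variance of S + b²·variance of Y + 2ab·Cov(S, Y) with a = 1.5, b = -5.
= 1.5²·4 + (-5)²·9.1 + 2·1.5·(-5)·(-4.4)
= 9 + 227.5 + 66 = 302.5.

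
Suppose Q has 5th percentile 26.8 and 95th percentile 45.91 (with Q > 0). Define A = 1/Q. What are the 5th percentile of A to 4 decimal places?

1/Q is decreasing on Q > 0, so percentile order reverses: P_{5}(A) uses P_{95}(Q) = 45.91.
P_{5}(A) = 1/45.91 ≈ 0.0218.

5th percentile of A = 0.0218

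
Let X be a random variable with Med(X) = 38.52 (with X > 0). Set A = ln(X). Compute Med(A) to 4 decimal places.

ln(X) is monotone on this domain, so Med(A) = ln(38.52) ≈ 3.6512.

Med(A) = 3.6512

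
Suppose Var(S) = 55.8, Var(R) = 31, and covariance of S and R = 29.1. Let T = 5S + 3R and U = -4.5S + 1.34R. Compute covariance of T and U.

By bilinearity, covariance of T and U = ac·Var(S) + bd·Var(R) + (ad+bc)·covariance of S and R, with a=5, b=3, c=-4.5, d=1.34.
ac·Var(S) = 5·(-4.5)·55.8 = -1255.5
bd·Var(R) = 3·1.34·31 = 124.62
(ad+bc)·covariance of S and R = (-6.8)·29.1 = -197.88
covariance of T and U = -1255.5 + 124.62 + (-197.88) = -1328.76.

covariance of T and U = -1328.76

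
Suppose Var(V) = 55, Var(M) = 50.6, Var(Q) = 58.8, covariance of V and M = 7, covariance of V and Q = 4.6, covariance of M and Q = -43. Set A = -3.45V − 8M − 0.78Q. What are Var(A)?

Var(A) = 3803.32862

Var(A) = a²·Var(V) + b²·Var(M) + c²·Var(Q) + 2ab·covariance of V and M + 2ac·covariance of V and Q + 2bc·covariance of M and Q, with a = -3.45, b = -8, c = -0.78.
= 654.6375 + 3238.4 + 35.77392 + 386.4 + 24.7572 + (-536.64)
= 3803.32862.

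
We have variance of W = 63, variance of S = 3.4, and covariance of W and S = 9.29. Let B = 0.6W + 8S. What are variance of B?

variance of B = a²·variance of W + b²·variance of S + 2ab·covariance of W and S with a = 0.6, b = 8.
= 0.6²·63 + 8²·3.4 + 2·0.6·8·9.29
= 22.68 + 217.6 + 89.184 = 329.464.

variance of B = 329.464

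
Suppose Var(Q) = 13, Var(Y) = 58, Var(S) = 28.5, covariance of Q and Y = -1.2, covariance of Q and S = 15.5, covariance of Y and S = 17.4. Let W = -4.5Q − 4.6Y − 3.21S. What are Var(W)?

Var(W) = a²·Var(Q) + b²·Var(Y) + c²·Var(S) + 2ab·covariance of Q and Y + 2ac·covariance of Q and S + 2bc·covariance of Y and S, with a = -4.5, b = -4.6, c = -3.21.
= 263.25 + 1227.28 + 293.66685 + (-49.68) + 447.795 + 513.8568
= 2696.16865.

Var(W) = 2696.16865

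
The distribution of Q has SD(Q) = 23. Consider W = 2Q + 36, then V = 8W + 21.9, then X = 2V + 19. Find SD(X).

SD(W) = |2|·23 = 46.
SD(V) = |8|·46 = 368.
SD(X) = |2|·368 = 736.

SD(X) = 736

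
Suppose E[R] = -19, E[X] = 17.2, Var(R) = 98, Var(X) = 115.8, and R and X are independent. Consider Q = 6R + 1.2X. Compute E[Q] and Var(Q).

E[Q] = 6·E[R] + 1.2·E[X] = 6·(-19) + 1.2·17.2 = -93.36.
Var(Q) = a²·Var(R) + b²·Var(X) + 2ab·Cov[R, X] with a = 6, b = 1.2.
Independence gives Cov[R, X] = 0.
= 6²·98 + 1.2²·115.8 + 2·6·1.2·0
= 3528 + 166.752 + 0 = 3694.752.

E[Q] = -93.36, Var(Q) = 3694.752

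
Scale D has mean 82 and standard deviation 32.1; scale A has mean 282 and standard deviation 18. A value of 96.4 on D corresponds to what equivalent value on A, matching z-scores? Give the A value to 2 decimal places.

z = (96.4 − 82)/32.1 ≈ 0.4486.
A = 282 + z·18 = 282 + (96.4 − 82)·18/32.1 ≈ 290.07.

A = 290.07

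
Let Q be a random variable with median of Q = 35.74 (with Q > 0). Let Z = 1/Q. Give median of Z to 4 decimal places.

median of Z = 0.028

1/Q is monotone on this domain, so median of Z = 1/(35.74) ≈ 0.028.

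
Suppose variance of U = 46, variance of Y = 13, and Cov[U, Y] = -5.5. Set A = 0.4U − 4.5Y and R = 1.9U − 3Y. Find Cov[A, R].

By bilinearity, Cov[A, R] = ac·variance of U + bd·variance of Y + (ad+bc)·Cov[U, Y], with a=0.4, b=-4.5, c=1.9, d=-3.
ac·variance of U = 0.4·1.9·46 = 34.96
bd·variance of Y = (-4.5)·(-3)·13 = 175.5
(ad+bc)·Cov[U, Y] = (-9.75)·(-5.5) = 53.625
Cov[A, R] = 34.96 + 175.5 + 53.625 = 264.085.

Cov[A, R] = 264.085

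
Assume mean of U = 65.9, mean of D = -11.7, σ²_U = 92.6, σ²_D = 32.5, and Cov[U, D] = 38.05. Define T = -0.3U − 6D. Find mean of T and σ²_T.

mean of T = 50.43, σ²_T = 1315.314

mean of T = (-0.3)·mean of U + (-6)·mean of D = (-0.3)·65.9 + (-6)·(-11.7) = 50.43.
σ²_T = a²·σ²_U + b²·σ²_D + 2ab·Cov[U, D] with a = -0.3, b = -6.
= (-0.3)²·92.6 + (-6)²·32.5 + 2·(-0.3)·(-6)·38.05
= 8.334 + 1170 + 136.98 = 1315.314.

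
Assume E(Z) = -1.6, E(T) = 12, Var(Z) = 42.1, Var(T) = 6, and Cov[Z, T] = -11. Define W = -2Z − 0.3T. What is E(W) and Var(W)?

E(W) = (-2)·E(Z) + (-0.3)·E(T) = (-2)·(-1.6) + (-0.3)·12 = -0.4.
Var(W) = a²·Var(Z) + b²·Var(T) + 2ab·Cov[Z, T] with a = -2, b = -0.3.
= (-2)²·42.1 + (-0.3)²·6 + 2·(-2)·(-0.3)·(-11)
= 168.4 + 0.54 + (-13.2) = 155.74.

E(W) = -0.4, Var(W) = 155.74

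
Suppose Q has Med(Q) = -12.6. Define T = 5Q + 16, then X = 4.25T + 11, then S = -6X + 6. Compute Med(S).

Med(S) = 1138.5

Med(T) = 5·(-12.6) + 16 = -47.
Med(X) = 4.25·(-47) + 11 = -188.75.
Med(S) = (-6)·(-188.75) + 6 = 1138.5.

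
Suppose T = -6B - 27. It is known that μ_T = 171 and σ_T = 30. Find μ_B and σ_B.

μ_B = -33, σ_B = 5

From T = -6B - 27: μ_T = a·μ_B + b, so μ_B = (μ_T − b)/a = (171 − (-27))/(-6) = -33.
σ_T = |a|·σ_B, so σ_B = 30/|-6| = 5.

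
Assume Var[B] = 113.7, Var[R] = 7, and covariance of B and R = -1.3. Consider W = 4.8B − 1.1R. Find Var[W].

Var[W] = 2641.846

Var[W] = a²·Var[B] + b²·Var[R] + 2ab·covariance of B and R with a = 4.8, b = -1.1.
= 4.8²·113.7 + (-1.1)²·7 + 2·4.8·(-1.1)·(-1.3)
= 2619.648 + 8.47 + 13.728 = 2641.846.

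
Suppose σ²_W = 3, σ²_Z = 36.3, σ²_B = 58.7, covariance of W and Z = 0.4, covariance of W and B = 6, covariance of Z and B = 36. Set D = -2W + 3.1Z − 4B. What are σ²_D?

σ²_D = a²·σ²_W + b²·σ²_Z + c²·σ²_B + 2ab·covariance of W and Z + 2ac·covariance of W and B + 2bc·covariance of Z and B, with a = -2, b = 3.1, c = -4.
= 12 + 348.843 + 939.2 + (-4.96) + 96 + (-892.8)
= 498.283.

σ²_D = 498.283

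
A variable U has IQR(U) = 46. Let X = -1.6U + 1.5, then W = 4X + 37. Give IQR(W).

IQR(X) = |-1.6|·46 = 73.6.
IQR(W) = |4|·73.6 = 294.4.

IQR(W) = 294.4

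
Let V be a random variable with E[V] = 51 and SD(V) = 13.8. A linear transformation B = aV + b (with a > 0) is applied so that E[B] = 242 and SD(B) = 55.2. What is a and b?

a = 4, b = 38

SD(B) = a·SD(V) (a > 0), so a = 55.2/13.8 = 4.
E[B] = a·E[V] + b, so b = 242 − 4·51 = 38.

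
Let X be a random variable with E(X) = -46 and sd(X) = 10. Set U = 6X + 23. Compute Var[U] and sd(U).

U = 6X + 23 is linear with a = 6, b = 23.
Var[X] = 10² = 100.
Var[U] = a²·Var[X] = 6²·100 = 3600 (the additive constant 23 does not affect variance).
sd(U) = |a|·sd(X) = |6|·10 = 60.

Var[U] = 3600, sd(U) = 60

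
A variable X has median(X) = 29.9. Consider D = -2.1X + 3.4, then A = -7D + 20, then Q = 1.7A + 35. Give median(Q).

median(Q) = 775.741

median(D) = (-2.1)·29.9 + 3.4 = -59.39.
median(A) = (-7)·(-59.39) + 20 = 435.73.
median(Q) = 1.7·435.73 + 35 = 775.741.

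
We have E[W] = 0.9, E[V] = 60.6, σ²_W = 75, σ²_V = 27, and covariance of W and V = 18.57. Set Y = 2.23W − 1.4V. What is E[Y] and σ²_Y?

E[Y] = 2.23·E[W] + (-1.4)·E[V] = 2.23·0.9 + (-1.4)·60.6 = -82.833.
σ²_Y = a²·σ²_W + b²·σ²_V + 2ab·covariance of W and V with a = 2.23, b = -1.4.
= 2.23²·75 + (-1.4)²·27 + 2·2.23·(-1.4)·18.57
= 372.9675 + 52.92 + (-115.95108) = 309.93642.

E[Y] = -82.833, σ²_Y = 309.93642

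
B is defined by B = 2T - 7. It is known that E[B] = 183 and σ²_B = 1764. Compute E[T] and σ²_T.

E[T] = 95, σ²_T = 441

From B = 2T - 7: E[B] = a·E[T] + b, so E[T] = (E[B] − b)/a = (183 − (-7))/2 = 95.
σ²_B = a²·σ²_T, so σ²_T = 1764/2² = 441.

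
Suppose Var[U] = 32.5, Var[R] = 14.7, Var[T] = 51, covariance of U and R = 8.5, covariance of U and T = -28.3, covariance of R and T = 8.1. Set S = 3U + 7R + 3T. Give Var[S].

Var[S] = a²·Var[U] + b²·Var[R] + c²·Var[T] + 2ab·covariance of U and R + 2ac·covariance of U and T + 2bc·covariance of R and T, with a = 3, b = 7, c = 3.
= 292.5 + 720.3 + 459 + 357 + (-509.4) + 340.2
= 1659.6.

Var[S] = 1659.6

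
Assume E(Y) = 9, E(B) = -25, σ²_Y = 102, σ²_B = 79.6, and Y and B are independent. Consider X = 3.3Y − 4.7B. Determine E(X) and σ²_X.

E(X) = 147.2, σ²_X = 2869.144

E(X) = 3.3·E(Y) + (-4.7)·E(B) = 3.3·9 + (-4.7)·(-25) = 147.2.
σ²_X = a²·σ²_Y + b²·σ²_B + 2ab·Cov[Y, B] with a = 3.3, b = -4.7.
Independence gives Cov[Y, B] = 0.
= 3.3²·102 + (-4.7)²·79.6 + 2·3.3·(-4.7)·0
= 1110.78 + 1758.364 + 0 = 2869.144.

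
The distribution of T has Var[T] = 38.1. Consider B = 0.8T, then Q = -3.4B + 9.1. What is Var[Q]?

Var[B] = 0.8²·38.1 = 24.384.
Var[Q] = (-3.4)²·24.384 = 281.87904.

Var[Q] = 281.87904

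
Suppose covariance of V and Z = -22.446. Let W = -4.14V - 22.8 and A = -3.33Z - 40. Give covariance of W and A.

covariance of W and A = a·c·covariance of V and Z = (-4.14)·(-3.33)·(-22.446) = -309.4450452. Additive constants drop out.

covariance of W and A = -309.4450452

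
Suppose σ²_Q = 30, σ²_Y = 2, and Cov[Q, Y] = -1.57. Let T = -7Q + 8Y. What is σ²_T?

σ²_T = a²·σ²_Q + b²·σ²_Y + 2ab·Cov[Q, Y] with a = -7, b = 8.
= (-7)²·30 + 8²·2 + 2·(-7)·8·(-1.57)
= 1470 + 128 + 175.84 = 1773.84.

σ²_T = 1773.84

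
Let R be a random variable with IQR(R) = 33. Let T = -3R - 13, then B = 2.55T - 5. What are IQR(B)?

IQR(T) = |-3|·33 = 99.
IQR(B) = |2.55|·99 = 252.45.

IQR(B) = 252.45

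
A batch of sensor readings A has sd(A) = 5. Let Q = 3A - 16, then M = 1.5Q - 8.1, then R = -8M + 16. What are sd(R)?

sd(R) = 180

sd(Q) = |3|·5 = 15.
sd(M) = |1.5|·15 = 22.5.
sd(R) = |-8|·22.5 = 180.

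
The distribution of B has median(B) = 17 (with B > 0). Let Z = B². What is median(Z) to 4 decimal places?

B² is monotone on this domain, so median(Z) = square(17) = 289.

median(Z) = 289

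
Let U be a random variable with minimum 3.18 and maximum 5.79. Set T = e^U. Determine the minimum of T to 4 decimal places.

e^U is increasing on this domain, so min(T) comes from min(U) = 3.18: min(T) = exp(3.18) ≈ 24.0468.

min(T) = 24.0468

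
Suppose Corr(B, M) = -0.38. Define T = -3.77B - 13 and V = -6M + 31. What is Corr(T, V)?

Linear rescalings preserve correlation up to sign; here the slopes -3.77 and -6 have the same sign, so Corr(T, V) = Corr(B, M) = -0.38.

Corr(T, V) = -0.38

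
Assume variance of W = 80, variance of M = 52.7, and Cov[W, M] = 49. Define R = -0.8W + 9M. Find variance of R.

variance of R = a²·variance of W + b²·variance of M + 2ab·Cov[W, M] with a = -0.8, b = 9.
= (-0.8)²·80 + 9²·52.7 + 2·(-0.8)·9·49
= 51.2 + 4268.7 + (-705.6) = 3614.3.

variance of R = 3614.3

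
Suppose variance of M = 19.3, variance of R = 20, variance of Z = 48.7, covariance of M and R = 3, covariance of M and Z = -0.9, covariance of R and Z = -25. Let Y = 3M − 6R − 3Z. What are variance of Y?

variance of Y = 340.2

variance of Y = a²·variance of M + b²·variance of R + c²·variance of Z + 2ab·covariance of M and R + 2ac·covariance of M and Z + 2bc·covariance of R and Z, with a = 3, b = -6, c = -3.
= 173.7 + 720 + 438.3 + (-108) + 16.2 + (-900)
= 340.2.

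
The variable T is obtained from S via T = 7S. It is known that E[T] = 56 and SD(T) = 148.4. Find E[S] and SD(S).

E[S] = 8, SD(S) = 21.2

From T = 7S: E[T] = a·E[S] + b, so E[S] = (E[T] − b)/a = (56 − 0)/7 = 8.
SD(T) = |a|·SD(S), so SD(S) = 148.4/|7| = 21.2.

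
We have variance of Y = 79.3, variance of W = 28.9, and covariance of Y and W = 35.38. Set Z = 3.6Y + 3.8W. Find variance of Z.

variance of Z = 2413.0408

variance of Z = a²·variance of Y + b²·variance of W + 2ab·covariance of Y and W with a = 3.6, b = 3.8.
= 3.6²·79.3 + 3.8²·28.9 + 2·3.6·3.8·35.38
= 1027.728 + 417.316 + 967.9968 = 2413.0408.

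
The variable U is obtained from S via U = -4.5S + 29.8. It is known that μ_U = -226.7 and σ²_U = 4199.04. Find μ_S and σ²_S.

μ_S = 57, σ²_S = 207.36

From U = -4.5S + 29.8: μ_U = a·μ_S + b, so μ_S = (μ_U − b)/a = (-226.7 − 29.8)/(-4.5) = 57.
σ²_U = a²·σ²_S, so σ²_S = 4199.04/(-4.5)² = 207.36.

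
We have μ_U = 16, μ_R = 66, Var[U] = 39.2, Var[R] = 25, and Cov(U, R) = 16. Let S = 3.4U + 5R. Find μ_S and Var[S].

μ_S = 384.4, Var[S] = 1622.152

μ_S = 3.4·μ_U + 5·μ_R = 3.4·16 + 5·66 = 384.4.
Var[S] = a²·Var[U] + b²·Var[R] + 2ab·Cov(U, R) with a = 3.4, b = 5.
= 3.4²·39.2 + 5²·25 + 2·3.4·5·16
= 453.152 + 625 + 544 = 1622.152.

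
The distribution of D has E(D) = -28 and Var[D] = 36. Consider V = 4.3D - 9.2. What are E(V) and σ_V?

E(V) = -129.6, σ_V = 25.8

V = 4.3D - 9.2 is linear with a = 4.3, b = -9.2.
E(V) = a·E(D) + b = 4.3·(-28) + (-9.2) = -129.6.
σ_D = √36 = 6.
σ_V = |a|·σ_D = |4.3|·6 = 25.8.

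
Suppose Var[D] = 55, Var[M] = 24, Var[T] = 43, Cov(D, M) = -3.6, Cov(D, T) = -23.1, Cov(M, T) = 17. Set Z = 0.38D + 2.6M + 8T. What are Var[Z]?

Var[Z] = a²·Var[D] + b²·Var[M] + c²·Var[T] + 2ab·Cov(D, M) + 2ac·Cov(D, T) + 2bc·Cov(M, T), with a = 0.38, b = 2.6, c = 8.
= 7.942 + 162.24 + 2752 + (-7.1136) + (-140.448) + 707.2
= 3481.8204.

Var[Z] = 3481.8204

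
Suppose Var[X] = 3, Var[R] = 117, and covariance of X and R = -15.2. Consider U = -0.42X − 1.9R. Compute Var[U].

Var[U] = a²·Var[X] + b²·Var[R] + 2ab·covariance of X and R with a = -0.42, b = -1.9.
= (-0.42)²·3 + (-1.9)²·117 + 2·(-0.42)·(-1.9)·(-15.2)
= 0.5292 + 422.37 + (-24.2592) = 398.64.

Var[U] = 398.64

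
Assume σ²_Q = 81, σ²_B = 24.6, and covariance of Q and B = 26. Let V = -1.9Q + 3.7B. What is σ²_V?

σ²_V = a²·σ²_Q + b²·σ²_B + 2ab·covariance of Q and B with a = -1.9, b = 3.7.
= (-1.9)²·81 + 3.7²·24.6 + 2·(-1.9)·3.7·26
= 292.41 + 336.774 + (-365.56) = 263.624.

σ²_V = 263.624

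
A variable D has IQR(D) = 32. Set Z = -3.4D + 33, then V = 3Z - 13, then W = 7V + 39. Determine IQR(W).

IQR(W) = 2284.8

IQR(Z) = |-3.4|·32 = 108.8.
IQR(V) = |3|·108.8 = 326.4.
IQR(W) = |7|·326.4 = 2284.8.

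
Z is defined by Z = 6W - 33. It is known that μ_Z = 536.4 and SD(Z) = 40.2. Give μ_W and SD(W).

From Z = 6W - 33: μ_Z = a·μ_W + b, so μ_W = (μ_Z − b)/a = (536.4 − (-33))/6 = 94.9.
SD(Z) = |a|·SD(W), so SD(W) = 40.2/|6| = 6.7.

μ_W = 94.9, SD(W) = 6.7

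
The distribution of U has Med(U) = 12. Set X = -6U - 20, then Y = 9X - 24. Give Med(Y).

Med(X) = (-6)·12 + (-20) = -92.
Med(Y) = 9·(-92) + (-24) = -852.

Med(Y) = -852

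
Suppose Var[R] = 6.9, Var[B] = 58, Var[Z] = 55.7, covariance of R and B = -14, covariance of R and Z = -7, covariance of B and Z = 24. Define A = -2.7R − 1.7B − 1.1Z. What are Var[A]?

Var[A] = 204.978

Var[A] = a²·Var[R] + b²·Var[B] + c²·Var[Z] + 2ab·covariance of R and B + 2ac·covariance of R and Z + 2bc·covariance of B and Z, with a = -2.7, b = -1.7, c = -1.1.
= 50.301 + 167.62 + 67.397 + (-128.52) + (-41.58) + 89.76
= 204.978.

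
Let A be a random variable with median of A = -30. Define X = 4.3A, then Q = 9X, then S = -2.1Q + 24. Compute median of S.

median of S = 2462.1

median of X = 4.3·(-30) = -129.
median of Q = 9·(-129) = -1161.
median of S = (-2.1)·(-1161) + 24 = 2462.1.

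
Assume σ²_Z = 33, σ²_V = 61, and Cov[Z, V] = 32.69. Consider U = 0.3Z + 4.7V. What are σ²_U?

σ²_U = 1442.6458

σ²_U = a²·σ²_Z + b²·σ²_V + 2ab·Cov[Z, V] with a = 0.3, b = 4.7.
= 0.3²·33 + 4.7²·61 + 2·0.3·4.7·32.69
= 2.97 + 1347.49 + 92.1858 = 1442.6458.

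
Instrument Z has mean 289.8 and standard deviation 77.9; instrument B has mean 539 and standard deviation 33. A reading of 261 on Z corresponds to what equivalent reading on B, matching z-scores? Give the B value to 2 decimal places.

B = 526.80

z = (261 − 289.8)/77.9 ≈ -0.3697.
B = 539 + z·33 = 539 + (261 − 289.8)·33/77.9 ≈ 526.80.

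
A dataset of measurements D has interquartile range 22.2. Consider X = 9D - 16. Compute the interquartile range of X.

Under X = aD + b, IQR(X) = |a|·IQR(D) = |9|·22.2 = 199.8 (shifts cancel; spread scales by |a|).

IQR(X) = 199.8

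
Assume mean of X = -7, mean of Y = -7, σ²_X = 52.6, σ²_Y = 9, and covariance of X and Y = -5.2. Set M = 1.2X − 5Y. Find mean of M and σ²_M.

mean of M = 26.6, σ²_M = 363.144

mean of M = 1.2·mean of X + (-5)·mean of Y = 1.2·(-7) + (-5)·(-7) = 26.6.
σ²_M = a²·σ²_X + b²·σ²_Y + 2ab·covariance of X and Y with a = 1.2, b = -5.
= 1.2²·52.6 + (-5)²·9 + 2·1.2·(-5)·(-5.2)
= 75.744 + 225 + 62.4 = 363.144.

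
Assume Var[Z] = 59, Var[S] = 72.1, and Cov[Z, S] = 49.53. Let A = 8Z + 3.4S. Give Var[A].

Var[A] = 7303.908

Var[A] = a²·Var[Z] + b²·Var[S] + 2ab·Cov[Z, S] with a = 8, b = 3.4.
= 8²·59 + 3.4²·72.1 + 2·8·3.4·49.53
= 3776 + 833.476 + 2694.432 = 7303.908.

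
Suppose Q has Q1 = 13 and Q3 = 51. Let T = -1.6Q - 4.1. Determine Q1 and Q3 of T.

Q1(T) = -85.7, Q3(T) = -24.9

a = -1.6 < 0 reverses order: Q1(T) comes from Q3(Q), Q3(T) from Q1(Q).
Q1(T) = (-1.6)·51 + (-4.1) = -85.7; Q3(T) = (-1.6)·13 + (-4.1) = -24.9.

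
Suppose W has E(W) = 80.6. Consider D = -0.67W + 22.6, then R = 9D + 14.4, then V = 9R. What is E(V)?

E(V) = -2413.962

E(D) = (-0.67)·80.6 + 22.6 = -31.402.
E(R) = 9·(-31.402) + 14.4 = -268.218.
E(V) = 9·(-268.218) = -2413.962.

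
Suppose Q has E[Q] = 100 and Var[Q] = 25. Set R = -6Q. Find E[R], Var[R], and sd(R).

E[R] = -600, Var[R] = 900, sd(R) = 30

R = -6Q is linear with a = -6, b = 0.
E[R] = a·E[Q] + b = (-6)·100 = -600.
Var[R] = a²·Var[Q] = (-6)²·25 = 900.
sd(Q) = √25 = 5.
sd(R) = |a|·sd(Q) = |-6|·5 = 30.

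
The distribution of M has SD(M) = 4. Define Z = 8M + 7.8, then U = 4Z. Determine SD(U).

SD(U) = 128

SD(Z) = |8|·4 = 32.
SD(U) = |4|·32 = 128.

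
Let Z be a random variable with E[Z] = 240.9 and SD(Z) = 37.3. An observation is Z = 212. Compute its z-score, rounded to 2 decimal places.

z = (Z − E[Z]) / SD(Z) = (212 − 240.9) / 37.3 ≈ -0.77.

z = -0.77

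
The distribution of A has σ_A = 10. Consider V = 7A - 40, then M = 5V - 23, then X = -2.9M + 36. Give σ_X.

σ_X = 1015

σ_V = |7|·10 = 70.
σ_M = |5|·70 = 350.
σ_X = |-2.9|·350 = 1015.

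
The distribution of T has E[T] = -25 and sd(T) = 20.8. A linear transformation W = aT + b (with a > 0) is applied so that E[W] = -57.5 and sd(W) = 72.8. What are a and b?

a = 3.5, b = 30

sd(W) = a·sd(T) (a > 0), so a = 72.8/20.8 = 3.5.
E[W] = a·E[T] + b, so b = -57.5 − 3.5·(-25) = 30.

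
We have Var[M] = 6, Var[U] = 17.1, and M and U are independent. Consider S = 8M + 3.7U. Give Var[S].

Var[S] = 618.099

Var[S] = a²·Var[M] + b²·Var[U] + 2ab·covariance of M and U with a = 8, b = 3.7.
Independence gives covariance of M and U = 0.
= 8²·6 + 3.7²·17.1 + 2·8·3.7·0
= 384 + 234.099 + 0 = 618.099.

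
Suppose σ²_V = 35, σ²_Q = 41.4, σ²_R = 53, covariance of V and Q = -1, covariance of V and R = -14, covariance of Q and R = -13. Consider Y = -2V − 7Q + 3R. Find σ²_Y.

σ²_Y = a²·σ²_V + b²·σ²_Q + c²·σ²_R + 2ab·covariance of V and Q + 2ac·covariance of V and R + 2bc·covariance of Q and R, with a = -2, b = -7, c = 3.
= 140 + 2028.6 + 477 + (-28) + 168 + 546
= 3331.6.

σ²_Y = 3331.6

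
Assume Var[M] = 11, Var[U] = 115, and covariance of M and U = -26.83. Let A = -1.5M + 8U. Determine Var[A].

Var[A] = a²·Var[M] + b²·Var[U] + 2ab·covariance of M and U with a = -1.5, b = 8.
= (-1.5)²·11 + 8²·115 + 2·(-1.5)·8·(-26.83)
= 24.75 + 7360 + 643.92 = 8028.67.

Var[A] = 8028.67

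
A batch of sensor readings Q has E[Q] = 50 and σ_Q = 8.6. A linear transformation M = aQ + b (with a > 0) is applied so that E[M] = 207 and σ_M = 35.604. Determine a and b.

a = 4.14, b = 0

σ_M = a·σ_Q (a > 0), so a = 35.604/8.6 = 4.14.
E[M] = a·E[Q] + b, so b = 207 − 4.14·50 = 0.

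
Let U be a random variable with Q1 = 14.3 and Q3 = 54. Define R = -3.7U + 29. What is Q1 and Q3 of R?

a = -3.7 < 0 reverses order: Q1(R) comes from Q3(U), Q3(R) from Q1(U).
Q1(R) = (-3.7)·54 + 29 = -170.8; Q3(R) = (-3.7)·14.3 + 29 = -23.91.

Q1(R) = -170.8, Q3(R) = -23.91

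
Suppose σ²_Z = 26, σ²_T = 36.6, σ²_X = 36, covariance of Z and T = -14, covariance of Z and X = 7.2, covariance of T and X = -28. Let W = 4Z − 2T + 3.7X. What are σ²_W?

σ²_W = a²·σ²_Z + b²·σ²_T + c²·σ²_X + 2ab·covariance of Z and T + 2ac·covariance of Z and X + 2bc·covariance of T and X, with a = 4, b = -2, c = 3.7.
= 416 + 146.4 + 492.84 + 224 + 213.12 + 414.4
= 1906.76.

σ²_W = 1906.76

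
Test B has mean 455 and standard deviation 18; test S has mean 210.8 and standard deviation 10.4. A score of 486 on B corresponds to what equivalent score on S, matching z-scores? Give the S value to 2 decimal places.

S = 228.71

z = (486 − 455)/18 ≈ 1.7222.
S = 210.8 + z·10.4 = 210.8 + (486 − 455)·10.4/18 ≈ 228.71.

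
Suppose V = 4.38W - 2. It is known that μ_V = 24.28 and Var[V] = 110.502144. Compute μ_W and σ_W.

μ_W = 6, σ_W = 2.4

From V = 4.38W - 2: μ_V = a·μ_W + b, so μ_W = (μ_V − b)/a = (24.28 − (-2))/4.38 = 6.
σ_V = √110.502144 = 10.512.
σ_V = |a|·σ_W, so σ_W = 10.512/|4.38| = 2.4.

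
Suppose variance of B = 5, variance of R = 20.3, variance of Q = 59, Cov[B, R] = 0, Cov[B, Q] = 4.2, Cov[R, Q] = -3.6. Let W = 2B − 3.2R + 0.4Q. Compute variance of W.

variance of W = a²·variance of B + b²·variance of R + c²·variance of Q + 2ab·Cov[B, R] + 2ac·Cov[B, Q] + 2bc·Cov[R, Q], with a = 2, b = -3.2, c = 0.4.
= 20 + 207.872 + 9.44 + 0 + 6.72 + 9.216
= 253.248.

variance of W = 253.248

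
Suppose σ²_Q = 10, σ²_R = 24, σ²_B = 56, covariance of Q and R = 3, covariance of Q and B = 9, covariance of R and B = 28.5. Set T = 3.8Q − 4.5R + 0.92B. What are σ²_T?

σ²_T = 402.1464

σ²_T = a²·σ²_Q + b²·σ²_R + c²·σ²_B + 2ab·covariance of Q and R + 2ac·covariance of Q and B + 2bc·covariance of R and B, with a = 3.8, b = -4.5, c = 0.92.
= 144.4 + 486 + 47.3984 + (-102.6) + 62.928 + (-235.98)
= 402.1464.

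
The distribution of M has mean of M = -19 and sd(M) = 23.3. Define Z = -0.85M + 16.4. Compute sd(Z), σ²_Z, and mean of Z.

sd(Z) = 19.805, σ²_Z = 392.238025, mean of Z = 32.55

Z = -0.85M + 16.4 is linear with a = -0.85, b = 16.4.
sd(Z) = |a|·sd(M) = |-0.85|·23.3 = 19.805.
σ²_M = 23.3² = 542.89.
σ²_Z = a²·σ²_M = (-0.85)²·542.89 = 392.238025 (the additive constant 16.4 does not affect variance).
mean of Z = a·mean of M + b = (-0.85)·(-19) + 16.4 = 32.55.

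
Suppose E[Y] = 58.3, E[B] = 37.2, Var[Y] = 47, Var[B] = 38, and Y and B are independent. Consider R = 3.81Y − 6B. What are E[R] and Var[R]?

E[R] = 3.81·E[Y] + (-6)·E[B] = 3.81·58.3 + (-6)·37.2 = -1.077.
Var[R] = a²·Var[Y] + b²·Var[B] + 2ab·Cov(Y, B) with a = 3.81, b = -6.
Independence gives Cov(Y, B) = 0.
= 3.81²·47 + (-6)²·38 + 2·3.81·(-6)·0
= 682.2567 + 1368 + 0 = 2050.2567.

E[R] = -1.077, Var[R] = 2050.2567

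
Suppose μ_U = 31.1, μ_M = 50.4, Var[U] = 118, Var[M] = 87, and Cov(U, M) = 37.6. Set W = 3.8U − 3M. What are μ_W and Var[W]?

μ_W = -33.02, Var[W] = 1629.64

μ_W = 3.8·μ_U + (-3)·μ_M = 3.8·31.1 + (-3)·50.4 = -33.02.
Var[W] = a²·Var[U] + b²·Var[M] + 2ab·Cov(U, M) with a = 3.8, b = -3.
= 3.8²·118 + (-3)²·87 + 2·3.8·(-3)·37.6
= 1703.92 + 783 + (-857.28) = 1629.64.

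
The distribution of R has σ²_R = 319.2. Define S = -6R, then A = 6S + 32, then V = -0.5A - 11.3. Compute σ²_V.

σ²_S = (-6)²·319.2 = 11491.2.
σ²_A = 6²·11491.2 = 413683.2.
σ²_V = (-0.5)²·413683.2 = 103420.8.

σ²_V = 103420.8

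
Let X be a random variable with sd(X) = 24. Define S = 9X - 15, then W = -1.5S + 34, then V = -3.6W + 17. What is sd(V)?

sd(S) = |9|·24 = 216.
sd(W) = |-1.5|·216 = 324.
sd(V) = |-3.6|·324 = 1166.4.

sd(V) = 1166.4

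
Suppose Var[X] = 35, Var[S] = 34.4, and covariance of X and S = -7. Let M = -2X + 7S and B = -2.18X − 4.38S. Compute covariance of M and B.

By bilinearity, covariance of M and B = ac·Var[X] + bd·Var[S] + (ad+bc)·covariance of X and S, with a=-2, b=7, c=-2.18, d=-4.38.
ac·Var[X] = (-2)·(-2.18)·35 = 152.6
bd·Var[S] = 7·(-4.38)·34.4 = -1054.704
(ad+bc)·covariance of X and S = (-6.5)·(-7) = 45.5
covariance of M and B = 152.6 + (-1054.704) + 45.5 = -856.604.

covariance of M and B = -856.604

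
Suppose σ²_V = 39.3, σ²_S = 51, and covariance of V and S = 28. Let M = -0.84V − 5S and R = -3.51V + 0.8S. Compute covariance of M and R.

covariance of M and R = 384.45612

By bilinearity, covariance of M and R = ac·σ²_V + bd·σ²_S + (ad+bc)·covariance of V and S, with a=-0.84, b=-5, c=-3.51, d=0.8.
ac·σ²_V = (-0.84)·(-3.51)·39.3 = 115.87212
bd·σ²_S = (-5)·0.8·51 = -204
(ad+bc)·covariance of V and S = (16.878)·28 = 472.584
covariance of M and R = 115.87212 + (-204) + 472.584 = 384.45612.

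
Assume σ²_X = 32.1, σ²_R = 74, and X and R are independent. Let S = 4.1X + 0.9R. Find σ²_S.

σ²_S = 599.541

σ²_S = a²·σ²_X + b²·σ²_R + 2ab·covariance of X and R with a = 4.1, b = 0.9.
Independence gives covariance of X and R = 0.
= 4.1²·32.1 + 0.9²·74 + 2·4.1·0.9·0
= 539.601 + 59.94 + 0 = 599.541.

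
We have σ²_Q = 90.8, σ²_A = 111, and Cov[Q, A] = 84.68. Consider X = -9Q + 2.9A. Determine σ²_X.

σ²_X = a²·σ²_Q + b²·σ²_A + 2ab·Cov[Q, A] with a = -9, b = 2.9.
= (-9)²·90.8 + 2.9²·111 + 2·(-9)·2.9·84.68
= 7354.8 + 933.51 + (-4420.296) = 3868.014.

σ²_X = 3868.014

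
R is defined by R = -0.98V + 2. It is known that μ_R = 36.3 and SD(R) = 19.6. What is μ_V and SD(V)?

From R = -0.98V + 2: μ_R = a·μ_V + b, so μ_V = (μ_R − b)/a = (36.3 − 2)/(-0.98) = -35.
SD(R) = |a|·SD(V), so SD(V) = 19.6/|-0.98| = 20.

μ_V = -35, SD(V) = 20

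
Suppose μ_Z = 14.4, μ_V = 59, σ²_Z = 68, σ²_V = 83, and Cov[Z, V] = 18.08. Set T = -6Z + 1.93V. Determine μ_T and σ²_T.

μ_T = (-6)·μ_Z + 1.93·μ_V = (-6)·14.4 + 1.93·59 = 27.47.
σ²_T = a²·σ²_Z + b²·σ²_V + 2ab·Cov[Z, V] with a = -6, b = 1.93.
= (-6)²·68 + 1.93²·83 + 2·(-6)·1.93·18.08
= 2448 + 309.1667 + (-418.7328) = 2338.4339.

μ_T = 27.47, σ²_T = 2338.4339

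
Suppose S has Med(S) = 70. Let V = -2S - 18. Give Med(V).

Med(V) = -158

A linear map preserves order up to sign, so Med(V) = a·Med(S) + b = (-2)·70 + (-18) = -158.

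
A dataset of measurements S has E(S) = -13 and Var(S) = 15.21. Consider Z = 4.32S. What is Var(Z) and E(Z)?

Z = 4.32S is linear with a = 4.32, b = 0.
Var(Z) = a²·Var(S) = 4.32²·15.21 = 283.855104.
E(Z) = a·E(S) + b = 4.32·(-13) = -56.16.

Var(Z) = 283.855104, E(Z) = -56.16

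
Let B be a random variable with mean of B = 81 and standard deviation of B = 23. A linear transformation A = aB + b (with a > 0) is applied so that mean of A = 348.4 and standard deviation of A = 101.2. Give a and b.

standard deviation of A = a·standard deviation of B (a > 0), so a = 101.2/23 = 4.4.
mean of A = a·mean of B + b, so b = 348.4 − 4.4·81 = -8.

a = 4.4, b = -8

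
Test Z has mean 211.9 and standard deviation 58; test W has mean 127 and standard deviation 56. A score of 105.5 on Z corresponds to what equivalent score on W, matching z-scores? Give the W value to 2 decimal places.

W = 24.27

z = (105.5 − 211.9)/58 ≈ -1.8345.
W = 127 + z·56 = 127 + (105.5 − 211.9)·56/58 ≈ 24.27.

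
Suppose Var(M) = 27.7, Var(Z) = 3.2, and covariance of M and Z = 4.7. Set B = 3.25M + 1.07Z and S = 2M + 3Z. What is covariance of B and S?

By bilinearity, covariance of B and S = ac·Var(M) + bd·Var(Z) + (ad+bc)·covariance of M and Z, with a=3.25, b=1.07, c=2, d=3.
ac·Var(M) = 3.25·2·27.7 = 180.05
bd·Var(Z) = 1.07·3·3.2 = 10.272
(ad+bc)·covariance of M and Z = (11.89)·4.7 = 55.883
covariance of B and S = 180.05 + 10.272 + 55.883 = 246.205.

covariance of B and S = 246.205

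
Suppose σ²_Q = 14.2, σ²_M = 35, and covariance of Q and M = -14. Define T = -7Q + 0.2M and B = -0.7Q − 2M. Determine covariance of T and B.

By bilinearity, covariance of T and B = ac·σ²_Q + bd·σ²_M + (ad+bc)·covariance of Q and M, with a=-7, b=0.2, c=-0.7, d=-2.
ac·σ²_Q = (-7)·(-0.7)·14.2 = 69.58
bd·σ²_M = 0.2·(-2)·35 = -14
(ad+bc)·covariance of Q and M = (13.86)·(-14) = -194.04
covariance of T and B = 69.58 + (-14) + (-194.04) = -138.46.

covariance of T and B = -138.46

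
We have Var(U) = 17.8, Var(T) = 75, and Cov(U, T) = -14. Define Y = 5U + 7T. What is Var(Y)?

Var(Y) = a²·Var(U) + b²·Var(T) + 2ab·Cov(U, T) with a = 5, b = 7.
= 5²·17.8 + 7²·75 + 2·5·7·(-14)
= 445 + 3675 + (-980) = 3140.

Var(Y) = 3140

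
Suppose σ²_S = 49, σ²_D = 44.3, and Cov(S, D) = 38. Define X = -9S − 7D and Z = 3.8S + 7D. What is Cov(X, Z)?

Cov(X, Z) = -7251.3

By bilinearity, Cov(X, Z) = ac·σ²_S + bd·σ²_D + (ad+bc)·Cov(S, D), with a=-9, b=-7, c=3.8, d=7.
ac·σ²_S = (-9)·3.8·49 = -1675.8
bd·σ²_D = (-7)·7·44.3 = -2170.7
(ad+bc)·Cov(S, D) = (-89.6)·38 = -3404.8
Cov(X, Z) = -1675.8 + (-2170.7) + (-3404.8) = -7251.3.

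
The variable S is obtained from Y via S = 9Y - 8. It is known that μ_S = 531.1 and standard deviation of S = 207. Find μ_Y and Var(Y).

From S = 9Y - 8: μ_S = a·μ_Y + b, so μ_Y = (μ_S − b)/a = (531.1 − (-8))/9 = 59.9.
Var(S) = 207² = 42849.
Var(S) = a²·Var(Y), so Var(Y) = 42849/9² = 529.

μ_Y = 59.9, Var(Y) = 529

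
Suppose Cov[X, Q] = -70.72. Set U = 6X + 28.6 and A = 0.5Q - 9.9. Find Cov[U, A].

Cov[U, A] = a·c·Cov[X, Q] = 6·0.5·(-70.72) = -212.16. Additive constants drop out.

Cov[U, A] = -212.16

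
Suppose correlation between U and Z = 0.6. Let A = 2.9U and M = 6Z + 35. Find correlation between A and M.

Linear rescalings preserve correlation up to sign; here the slopes 2.9 and 6 have the same sign, so correlation between A and M = correlation between U and Z = 0.6.

correlation between A and M = 0.6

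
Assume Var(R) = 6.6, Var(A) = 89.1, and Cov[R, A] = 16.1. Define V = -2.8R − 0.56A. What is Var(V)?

Var(V) = 130.17536

Var(V) = a²·Var(R) + b²·Var(A) + 2ab·Cov[R, A] with a = -2.8, b = -0.56.
= (-2.8)²·6.6 + (-0.56)²·89.1 + 2·(-2.8)·(-0.56)·16.1
= 51.744 + 27.94176 + 50.4896 = 130.17536.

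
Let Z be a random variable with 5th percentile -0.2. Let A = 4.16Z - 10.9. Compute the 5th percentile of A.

Since a = 4.16 > 0 the transformation is increasing, so the 5th percentile of A = a·(P_{5} of Z) + b = 4.16·(-0.2) + (-10.9) = -11.732.

5th percentile of A = -11.732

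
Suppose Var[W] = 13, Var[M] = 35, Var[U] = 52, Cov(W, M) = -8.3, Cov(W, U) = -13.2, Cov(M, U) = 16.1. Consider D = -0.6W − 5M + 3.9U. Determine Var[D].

Var[D] = 1054.676

Var[D] = a²·Var[W] + b²·Var[M] + c²·Var[U] + 2ab·Cov(W, M) + 2ac·Cov(W, U) + 2bc·Cov(M, U), with a = -0.6, b = -5, c = 3.9.
= 4.68 + 875 + 790.92 + (-49.8) + 61.776 + (-627.9)
= 1054.676.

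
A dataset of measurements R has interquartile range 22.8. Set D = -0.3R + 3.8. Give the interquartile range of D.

IQR(D) = 6.84

Under D = aR + b, IQR(D) = |a|·IQR(R) = |-0.3|·22.8 = 6.84 (shifts cancel; spread scales by |a|).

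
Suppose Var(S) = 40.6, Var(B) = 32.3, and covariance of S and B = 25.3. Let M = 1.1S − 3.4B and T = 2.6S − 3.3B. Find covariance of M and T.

covariance of M and T = 163.031

By bilinearity, covariance of M and T = ac·Var(S) + bd·Var(B) + (ad+bc)·covariance of S and B, with a=1.1, b=-3.4, c=2.6, d=-3.3.
ac·Var(S) = 1.1·2.6·40.6 = 116.116
bd·Var(B) = (-3.4)·(-3.3)·32.3 = 362.406
(ad+bc)·covariance of S and B = (-12.47)·25.3 = -315.491
covariance of M and T = 116.116 + 362.406 + (-315.491) = 163.031.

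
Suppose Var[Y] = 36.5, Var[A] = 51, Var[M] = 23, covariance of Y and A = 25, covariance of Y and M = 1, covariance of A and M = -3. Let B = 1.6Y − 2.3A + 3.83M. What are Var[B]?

Var[B] = 581.7247

Var[B] = a²·Var[Y] + b²·Var[A] + c²·Var[M] + 2ab·covariance of Y and A + 2ac·covariance of Y and M + 2bc·covariance of A and M, with a = 1.6, b = -2.3, c = 3.83.
= 93.44 + 269.79 + 337.3847 + (-184) + 12.256 + 52.854
= 581.7247.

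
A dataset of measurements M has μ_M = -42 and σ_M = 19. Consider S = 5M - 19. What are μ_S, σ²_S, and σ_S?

μ_S = -229, σ²_S = 9025, σ_S = 95

S = 5M - 19 is linear with a = 5, b = -19.
μ_S = a·μ_M + b = 5·(-42) + (-19) = -229.
σ²_M = 19² = 361.
σ²_S = a²·σ²_M = 5²·361 = 9025 (the additive constant -19 does not affect variance).
σ_S = |a|·σ_M = |5|·19 = 95.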